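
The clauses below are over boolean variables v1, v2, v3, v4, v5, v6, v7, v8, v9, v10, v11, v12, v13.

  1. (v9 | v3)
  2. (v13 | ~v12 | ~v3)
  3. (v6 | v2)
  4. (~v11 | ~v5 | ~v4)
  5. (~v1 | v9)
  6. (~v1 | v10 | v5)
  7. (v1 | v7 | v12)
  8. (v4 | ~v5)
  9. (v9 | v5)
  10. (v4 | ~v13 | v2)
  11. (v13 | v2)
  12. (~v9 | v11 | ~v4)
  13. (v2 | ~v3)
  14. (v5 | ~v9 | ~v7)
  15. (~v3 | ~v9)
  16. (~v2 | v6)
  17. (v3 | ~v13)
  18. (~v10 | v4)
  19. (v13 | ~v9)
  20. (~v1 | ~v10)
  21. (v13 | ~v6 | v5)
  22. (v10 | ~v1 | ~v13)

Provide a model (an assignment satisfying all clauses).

v1=F  v2=T  v3=T  v4=T  v5=T  v6=T  v7=T  v8=T  v9=F  v10=F  v11=F  v12=T  v13=T

Check each clause:
  1. (v3 | v9) — v3 is true.
  2. (~v3 | v13 | ~v12) — v13 is true.
  3. (v6 | v2) — v2 is true.
  4. (~v5 | ~v11 | ~v4) — ~v11 is true.
  5. (~v1 | v9) — ~v1 is true.
  6. (~v1 | v10 | v5) — v5 is true.
  7. (v7 | v1 | v12) — v12 is true.
  8. (v4 | ~v5) — v4 is true.
  9. (v5 | v9) — v5 is true.
  10. (~v13 | v2 | v4) — v2 is true.
  11. (v2 | v13) — v2 is true.
  12. (~v9 | ~v4 | v11) — ~v9 is true.
  13. (v2 | ~v3) — v2 is true.
  14. (v5 | ~v7 | ~v9) — v5 is true.
  15. (~v3 | ~v9) — ~v9 is true.
  16. (v6 | ~v2) — v6 is true.
  17. (v3 | ~v13) — v3 is true.
  18. (~v10 | v4) — v4 is true.
  19. (v13 | ~v9) — v13 is true.
  20. (~v1 | ~v10) — ~v10 is true.
  21. (v5 | v13 | ~v6) — v13 is true.
  22. (~v1 | v10 | ~v13) — ~v1 is true.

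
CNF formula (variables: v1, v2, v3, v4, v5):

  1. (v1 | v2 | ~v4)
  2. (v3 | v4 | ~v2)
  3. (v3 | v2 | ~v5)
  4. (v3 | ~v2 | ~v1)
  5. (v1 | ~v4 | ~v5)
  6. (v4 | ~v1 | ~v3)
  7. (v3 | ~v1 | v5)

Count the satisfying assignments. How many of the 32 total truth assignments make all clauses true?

11

Split on v1, then v3.
  v1=T, v3=T: remaining (v2,v4,v5) ∈ {(F,T,F); (F,T,T); (T,T,F); (T,T,T)} — 4.
  v1=T, v3=F: a clause becomes empty — 0.
  v1=F, v3=T: 5 of the 8 assignments to (v2,v4,v5) work.
  v1=F, v3=F: remaining (v2,v4,v5) ∈ {(F,F,F); (T,T,F)} — 2.
Total: 4 + 0 + 5 + 2 = 11.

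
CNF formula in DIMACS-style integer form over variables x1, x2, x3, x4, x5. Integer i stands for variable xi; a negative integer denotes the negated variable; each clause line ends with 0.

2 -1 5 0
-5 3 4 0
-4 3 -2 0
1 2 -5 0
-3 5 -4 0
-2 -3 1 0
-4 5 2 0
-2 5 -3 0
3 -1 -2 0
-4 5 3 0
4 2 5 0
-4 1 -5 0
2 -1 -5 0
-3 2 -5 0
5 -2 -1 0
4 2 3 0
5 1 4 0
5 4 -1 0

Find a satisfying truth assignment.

x1=1, x2=1, x3=1, x4=1, x5=1

Check each clause:
  1. (¬x1 ∨ x2 ∨ x5) — x2 is true.
  2. (¬x5 ∨ x4 ∨ x3) — x3 is true.
  3. (¬x2 ∨ ¬x4 ∨ x3) — x3 is true.
  4. (x2 ∨ ¬x5 ∨ x1) — x1 is true.
  5. (¬x3 ∨ x5 ∨ ¬x4) — x5 is true.
  6. (¬x2 ∨ x1 ∨ ¬x3) — x1 is true.
  7. (¬x4 ∨ x5 ∨ x2) — x2 is true.
  8. (¬x2 ∨ ¬x3 ∨ x5) — x5 is true.
  9. (x3 ∨ ¬x1 ∨ ¬x2) — x3 is true.
  10. (¬x4 ∨ x5 ∨ x3) — x3 is true.
  11. (x4 ∨ x5 ∨ x2) — x2 is true.
  12. (¬x4 ∨ x1 ∨ ¬x5) — x1 is true.
  13. (¬x1 ∨ x2 ∨ ¬x5) — x2 is true.
  14. (x2 ∨ ¬x5 ∨ ¬x3) — x2 is true.
  15. (¬x1 ∨ x5 ∨ ¬x2) — x5 is true.
  16. (x2 ∨ x4 ∨ x3) — x2 is true.
  17. (x1 ∨ x4 ∨ x5) — x1 is true.
  18. (x5 ∨ ¬x1 ∨ x4) — x4 is true.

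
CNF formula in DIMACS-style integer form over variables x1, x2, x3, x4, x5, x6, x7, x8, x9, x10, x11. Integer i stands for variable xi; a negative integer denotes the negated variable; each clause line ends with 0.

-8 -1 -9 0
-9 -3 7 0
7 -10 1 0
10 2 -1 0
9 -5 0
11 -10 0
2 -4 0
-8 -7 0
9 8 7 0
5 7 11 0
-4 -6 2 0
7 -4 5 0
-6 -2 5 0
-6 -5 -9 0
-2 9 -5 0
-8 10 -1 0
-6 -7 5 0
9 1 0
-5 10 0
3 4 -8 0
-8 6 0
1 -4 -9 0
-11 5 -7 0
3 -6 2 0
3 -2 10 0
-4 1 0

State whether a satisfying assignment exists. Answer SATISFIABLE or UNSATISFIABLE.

SATISFIABLE

Branch on x1: take x1 = True.
The remaining clauses are satisfied by x2 = True, x3 = False, x4 = True, x5 = True, x6 = False, x7 = True, x8 = False, x9 = True, x10 = True, x11 = True.
Every clause has at least one true literal under this assignment.
So x1 = T, x2 = T, x3 = F, x4 = T, x5 = T, x6 = F, x7 = T, x8 = F, x9 = T, x10 = T, x11 = T is a satisfying assignment.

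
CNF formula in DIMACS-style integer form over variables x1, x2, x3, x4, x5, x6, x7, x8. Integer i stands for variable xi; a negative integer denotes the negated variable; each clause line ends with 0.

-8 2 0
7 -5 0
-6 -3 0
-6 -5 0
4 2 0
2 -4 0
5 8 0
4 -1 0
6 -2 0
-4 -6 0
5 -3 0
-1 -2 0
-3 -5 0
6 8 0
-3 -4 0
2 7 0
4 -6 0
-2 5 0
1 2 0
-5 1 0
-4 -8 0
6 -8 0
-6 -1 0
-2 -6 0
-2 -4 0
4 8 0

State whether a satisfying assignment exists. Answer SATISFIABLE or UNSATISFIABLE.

UNSATISFIABLE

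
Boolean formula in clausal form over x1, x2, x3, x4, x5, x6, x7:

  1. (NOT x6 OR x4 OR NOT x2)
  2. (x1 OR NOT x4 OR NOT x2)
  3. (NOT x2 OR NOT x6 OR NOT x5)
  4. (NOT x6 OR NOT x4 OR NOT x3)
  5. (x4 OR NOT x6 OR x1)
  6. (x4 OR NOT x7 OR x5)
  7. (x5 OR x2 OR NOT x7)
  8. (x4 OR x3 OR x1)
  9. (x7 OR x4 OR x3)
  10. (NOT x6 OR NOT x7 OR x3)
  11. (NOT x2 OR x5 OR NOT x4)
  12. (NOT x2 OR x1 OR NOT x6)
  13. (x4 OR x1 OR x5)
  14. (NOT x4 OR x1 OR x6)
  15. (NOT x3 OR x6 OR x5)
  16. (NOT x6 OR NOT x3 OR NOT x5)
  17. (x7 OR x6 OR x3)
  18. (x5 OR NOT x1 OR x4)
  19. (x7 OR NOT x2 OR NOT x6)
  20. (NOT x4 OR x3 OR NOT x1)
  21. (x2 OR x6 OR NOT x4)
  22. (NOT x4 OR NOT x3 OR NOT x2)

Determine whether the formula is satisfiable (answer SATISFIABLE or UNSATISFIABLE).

Try x1 = False.
Try x2 = False.
The remaining clauses are satisfied by x3 = True, x4 = False, x5 = True, x6 = False, x7 = False.
So x1 = False  x2 = False  x3 = True  x4 = False  x5 = True  x6 = False  x7 = False is a satisfying assignment.

SATISFIABLE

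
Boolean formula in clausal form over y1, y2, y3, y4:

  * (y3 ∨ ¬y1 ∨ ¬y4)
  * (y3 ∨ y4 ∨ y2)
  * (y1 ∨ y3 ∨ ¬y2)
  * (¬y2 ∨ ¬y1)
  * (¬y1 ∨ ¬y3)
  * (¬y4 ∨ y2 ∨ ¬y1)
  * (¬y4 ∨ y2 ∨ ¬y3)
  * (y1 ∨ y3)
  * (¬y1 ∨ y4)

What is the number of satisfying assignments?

Satisfying assignments:
  y1=0 y2=0 y3=1 y4=0
  y1=0 y2=1 y3=1 y4=0
  y1=0 y2=1 y3=1 y4=1
Count: 3.

3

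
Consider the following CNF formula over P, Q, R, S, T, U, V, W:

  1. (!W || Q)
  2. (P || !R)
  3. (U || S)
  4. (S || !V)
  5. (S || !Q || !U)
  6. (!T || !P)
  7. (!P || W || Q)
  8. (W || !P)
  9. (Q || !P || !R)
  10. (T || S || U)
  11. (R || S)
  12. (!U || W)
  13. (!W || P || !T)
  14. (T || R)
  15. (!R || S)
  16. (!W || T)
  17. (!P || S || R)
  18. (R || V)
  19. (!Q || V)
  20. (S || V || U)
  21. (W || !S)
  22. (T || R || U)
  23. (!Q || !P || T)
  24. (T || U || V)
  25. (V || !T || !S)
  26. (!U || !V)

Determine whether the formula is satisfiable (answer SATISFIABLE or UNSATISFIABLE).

S = True:
  propagation gives W=True, Q=True, T=True, P=False; an empty clause results — contradiction.
S = False:
  propagation gives U=True, V=False, Q=False, W=False; an empty clause results — contradiction.
Every branch closes, so no satisfying assignment exists.

UNSATISFIABLE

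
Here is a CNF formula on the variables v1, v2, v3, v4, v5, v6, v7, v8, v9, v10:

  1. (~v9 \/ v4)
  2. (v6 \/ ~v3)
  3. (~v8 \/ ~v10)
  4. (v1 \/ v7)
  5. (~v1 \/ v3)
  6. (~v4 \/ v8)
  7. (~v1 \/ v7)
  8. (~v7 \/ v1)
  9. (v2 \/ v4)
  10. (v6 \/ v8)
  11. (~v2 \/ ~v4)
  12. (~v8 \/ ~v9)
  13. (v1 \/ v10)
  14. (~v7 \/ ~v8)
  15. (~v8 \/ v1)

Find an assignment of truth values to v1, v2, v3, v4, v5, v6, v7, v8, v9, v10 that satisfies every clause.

v1 = T, v2 = T, v3 = T, v4 = F, v5 = F, v6 = T, v7 = T, v8 = F, v9 = F, v10 = T

v6 occurs only positively in the remaining clauses — set v6 = True.
v9 occurs only negated in the remaining clauses — set v9 = False.
Branch on v1: take v1 = True.
  then v3 is forced to True.
  then v7 is forced to True.
  then v8 is forced to False.
  then v4 is forced to False.
  then v2 is forced to True.
v5, v10 are now unconstrained; take v5 = False, v10 = True.
Check each clause:
  1. (v4 \/ ~v9) — ~v9 is true.
  2. (v6 \/ ~v3) — v6 is true.
  3. (~v8 \/ ~v10) — ~v8 is true.
  4. (v7 \/ v1) — v1 is true.
  5. (~v1 \/ v3) — v3 is true.
  6. (~v4 \/ v8) — ~v4 is true.
  7. (~v1 \/ v7) — v7 is true.
  8. (~v7 \/ v1) — v1 is true.
  9. (v4 \/ v2) — v2 is true.
  10. (v6 \/ v8) — v6 is true.
  11. (~v2 \/ ~v4) — ~v4 is true.
  12. (~v9 \/ ~v8) — ~v8 is true.
  13. (v1 \/ v10) — v1 is true.
  14. (~v7 \/ ~v8) — ~v8 is true.
  15. (v1 \/ ~v8) — ~v8 is true.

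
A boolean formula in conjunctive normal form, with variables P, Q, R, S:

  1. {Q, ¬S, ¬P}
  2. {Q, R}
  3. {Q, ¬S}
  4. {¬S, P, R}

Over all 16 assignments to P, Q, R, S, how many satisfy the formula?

9

Split on Q, then S.
  Q=1, S=1: remaining (P,R) ∈ {(0,1); (1,0); (1,1)} — 3.
  Q=1, S=0: remaining (P,R) ∈ {(0,0); (0,1); (1,0); (1,1)} — 4.
  Q=0, S=1: a clause becomes empty — 0.
  Q=0, S=0: remaining (P,R) ∈ {(0,1); (1,1)} — 2.
Total: 3 + 4 + 0 + 2 = 9.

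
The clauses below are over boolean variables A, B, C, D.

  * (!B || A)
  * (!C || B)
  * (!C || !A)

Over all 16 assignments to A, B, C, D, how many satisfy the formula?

Satisfying assignments:
  A=F B=F C=F D=F
  A=F B=F C=F D=T
  A=T B=F C=F D=F
  A=T B=F C=F D=T
  A=T B=T C=F D=F
  A=T B=T C=F D=T
That's 6 in total.

6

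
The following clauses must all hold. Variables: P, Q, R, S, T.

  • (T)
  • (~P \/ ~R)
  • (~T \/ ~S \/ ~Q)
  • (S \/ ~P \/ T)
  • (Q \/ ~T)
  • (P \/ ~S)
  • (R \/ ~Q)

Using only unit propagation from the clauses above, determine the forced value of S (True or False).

False

Unit clause (T) sets T = True.
(~T \/ Q) with T = True leaves only Q, so Q = True.
(~T \/ ~S \/ ~Q) with T = True, Q = True leaves only ~S, so S = False.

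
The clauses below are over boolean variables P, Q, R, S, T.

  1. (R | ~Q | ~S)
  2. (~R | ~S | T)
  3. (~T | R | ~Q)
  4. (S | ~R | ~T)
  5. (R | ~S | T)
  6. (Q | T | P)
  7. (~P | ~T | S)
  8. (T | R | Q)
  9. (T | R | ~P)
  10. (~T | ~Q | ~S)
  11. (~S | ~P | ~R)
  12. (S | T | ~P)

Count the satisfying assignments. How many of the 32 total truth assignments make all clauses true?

6

Satisfying assignments:
  P=0 Q=0 R=0 S=0 T=1
  P=0 Q=0 R=0 S=1 T=1
  P=0 Q=0 R=1 S=1 T=1
  P=0 Q=1 R=0 S=0 T=0
  P=0 Q=1 R=1 S=0 T=0
  P=1 Q=0 R=0 S=1 T=1
That's 6 in total.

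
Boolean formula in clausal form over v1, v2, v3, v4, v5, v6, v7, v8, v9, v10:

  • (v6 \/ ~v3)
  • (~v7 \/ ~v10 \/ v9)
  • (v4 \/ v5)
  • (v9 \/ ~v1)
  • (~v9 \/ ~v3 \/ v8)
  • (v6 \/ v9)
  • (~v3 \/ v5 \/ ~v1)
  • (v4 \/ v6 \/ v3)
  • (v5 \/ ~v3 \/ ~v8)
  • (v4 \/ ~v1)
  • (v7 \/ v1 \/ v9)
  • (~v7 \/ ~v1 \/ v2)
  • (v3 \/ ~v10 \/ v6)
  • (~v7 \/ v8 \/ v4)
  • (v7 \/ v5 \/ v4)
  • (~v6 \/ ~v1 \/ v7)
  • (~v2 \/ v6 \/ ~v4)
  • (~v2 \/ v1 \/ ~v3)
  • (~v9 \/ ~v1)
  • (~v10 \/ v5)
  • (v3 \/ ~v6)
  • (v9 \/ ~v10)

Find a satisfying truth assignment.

v1 = F  v2 = F  v3 = F  v4 = T  v5 = F  v6 = F  v7 = F  v8 = T  v9 = T  v10 = F

Check each clause:
  1. (~v3 \/ v6) — ~v3 is true.
  2. (~v10 \/ ~v7 \/ v9) — ~v7 is true.
  3. (v4 \/ v5) — v4 is true.
  4. (~v1 \/ v9) — v9 is true.
  5. (~v9 \/ ~v3 \/ v8) — v8 is true.
  6. (v9 \/ v6) — v9 is true.
  7. (~v1 \/ v5 \/ ~v3) — ~v3 is true.
  8. (v6 \/ v4 \/ v3) — v4 is true.
  9. (~v3 \/ v5 \/ ~v8) — ~v3 is true.
  10. (~v1 \/ v4) — v4 is true.
  11. (v7 \/ v1 \/ v9) — v9 is true.
  12. (~v7 \/ ~v1 \/ v2) — ~v7 is true.
  13. (~v10 \/ v3 \/ v6) — ~v10 is true.
  14. (v4 \/ v8 \/ ~v7) — v8 is true.
  15. (v7 \/ v5 \/ v4) — v4 is true.
  16. (~v6 \/ v7 \/ ~v1) — ~v6 is true.
  17. (~v4 \/ ~v2 \/ v6) — ~v2 is true.
  18. (v1 \/ ~v3 \/ ~v2) — ~v3 is true.
  19. (~v9 \/ ~v1) — ~v1 is true.
  20. (~v10 \/ v5) — ~v10 is true.
  21. (~v6 \/ v3) — ~v6 is true.
  22. (~v10 \/ v9) — v9 is true.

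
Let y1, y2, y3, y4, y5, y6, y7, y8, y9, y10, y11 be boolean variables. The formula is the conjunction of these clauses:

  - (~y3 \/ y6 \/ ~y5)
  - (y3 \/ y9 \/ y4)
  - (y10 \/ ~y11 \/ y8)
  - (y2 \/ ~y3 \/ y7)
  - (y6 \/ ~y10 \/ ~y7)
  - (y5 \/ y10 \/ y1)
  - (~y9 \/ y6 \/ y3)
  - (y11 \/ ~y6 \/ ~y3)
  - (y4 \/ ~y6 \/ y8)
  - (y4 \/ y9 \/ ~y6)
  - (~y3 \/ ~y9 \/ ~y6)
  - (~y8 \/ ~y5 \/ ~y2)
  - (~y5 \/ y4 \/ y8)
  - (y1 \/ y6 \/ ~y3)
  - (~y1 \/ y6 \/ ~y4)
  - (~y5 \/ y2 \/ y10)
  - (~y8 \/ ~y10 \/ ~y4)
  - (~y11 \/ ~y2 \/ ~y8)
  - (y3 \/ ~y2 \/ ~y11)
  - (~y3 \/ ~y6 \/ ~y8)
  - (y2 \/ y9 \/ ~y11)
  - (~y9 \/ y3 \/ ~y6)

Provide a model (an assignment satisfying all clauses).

y1=True  y2=True  y3=False  y4=True  y5=True  y6=True  y7=False  y8=False  y9=False  y10=False  y11=False

Check each clause:
  1. (~y3 \/ ~y5 \/ y6) — ~y3 is true.
  2. (y9 \/ y3 \/ y4) — y4 is true.
  3. (y10 \/ y8 \/ ~y11) — ~y11 is true.
  4. (~y3 \/ y2 \/ y7) — y2 is true.
  5. (~y7 \/ ~y10 \/ y6) — ~y7 is true.
  6. (y10 \/ y5 \/ y1) — y1 is true.
  7. (y6 \/ y3 \/ ~y9) — y6 is true.
  8. (~y6 \/ y11 \/ ~y3) — ~y3 is true.
  9. (y4 \/ ~y6 \/ y8) — y4 is true.
  10. (y9 \/ ~y6 \/ y4) — y4 is true.
  11. (~y9 \/ ~y6 \/ ~y3) — ~y3 is true.
  12. (~y5 \/ ~y8 \/ ~y2) — ~y8 is true.
  13. (y4 \/ ~y5 \/ y8) — y4 is true.
  14. (y1 \/ ~y3 \/ y6) — y1 is true.
  15. (y6 \/ ~y4 \/ ~y1) — y6 is true.
  16. (y10 \/ y2 \/ ~y5) — y2 is true.
  17. (~y8 \/ ~y10 \/ ~y4) — ~y8 is true.
  18. (~y2 \/ ~y11 \/ ~y8) — ~y8 is true.
  19. (~y2 \/ ~y11 \/ y3) — ~y11 is true.
  20. (~y6 \/ ~y8 \/ ~y3) — ~y8 is true.
  21. (y9 \/ y2 \/ ~y11) — y2 is true.
  22. (~y9 \/ ~y6 \/ y3) — ~y9 is true.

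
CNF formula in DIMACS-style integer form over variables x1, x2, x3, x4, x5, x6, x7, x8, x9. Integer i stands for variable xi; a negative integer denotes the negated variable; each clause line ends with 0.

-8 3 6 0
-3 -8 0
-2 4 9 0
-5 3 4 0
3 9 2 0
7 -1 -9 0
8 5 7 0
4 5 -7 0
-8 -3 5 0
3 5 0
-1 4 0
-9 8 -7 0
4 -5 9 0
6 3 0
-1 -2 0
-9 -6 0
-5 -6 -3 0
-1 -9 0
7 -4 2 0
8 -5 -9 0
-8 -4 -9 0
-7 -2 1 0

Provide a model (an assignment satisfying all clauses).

x1=False  x2=True  x3=False  x4=True  x5=True  x6=True  x7=False  x8=False  x9=False

Branch on x1: take x1 = False.
The remaining clauses are satisfied by x2 = True, x3 = False, x4 = True, x5 = True, x6 = True, x7 = False, x8 = False, x9 = False.
Every clause has at least one true literal under this assignment.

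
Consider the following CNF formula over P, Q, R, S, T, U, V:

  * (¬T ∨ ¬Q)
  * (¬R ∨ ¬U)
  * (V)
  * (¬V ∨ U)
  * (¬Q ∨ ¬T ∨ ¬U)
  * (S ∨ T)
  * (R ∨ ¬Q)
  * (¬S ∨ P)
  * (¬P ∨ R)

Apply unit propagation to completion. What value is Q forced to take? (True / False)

False

(V) stands alone — V = True.
(¬V ∨ U): since V = True, the clause reduces to (U). U = True.
In (¬U ∨ ¬R), ¬U is now false; ¬R must hold, so R = False.
(R ∨ ¬Q) with R = False leaves only ¬Q, so Q = False.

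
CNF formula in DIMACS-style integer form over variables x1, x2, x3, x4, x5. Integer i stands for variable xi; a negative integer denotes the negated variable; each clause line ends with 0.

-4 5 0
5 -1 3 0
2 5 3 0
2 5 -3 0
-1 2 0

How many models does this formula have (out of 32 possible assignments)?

Case analysis on x5 and x2:
  x5=1, x2=1: x1, x3, x4 free → 2^3 = 8.
  x5=1, x2=0: remaining (x1,x3,x4) ∈ {(0,0,0); (0,0,1); (0,1,0); (0,1,1)} — 4.
  x5=0, x2=1: remaining (x1,x3,x4) ∈ {(0,0,0); (0,1,0); (1,1,0)} — 3.
  x5=0, x2=0: a clause becomes empty — 0.
Total: 8 + 4 + 3 + 0 = 15.

15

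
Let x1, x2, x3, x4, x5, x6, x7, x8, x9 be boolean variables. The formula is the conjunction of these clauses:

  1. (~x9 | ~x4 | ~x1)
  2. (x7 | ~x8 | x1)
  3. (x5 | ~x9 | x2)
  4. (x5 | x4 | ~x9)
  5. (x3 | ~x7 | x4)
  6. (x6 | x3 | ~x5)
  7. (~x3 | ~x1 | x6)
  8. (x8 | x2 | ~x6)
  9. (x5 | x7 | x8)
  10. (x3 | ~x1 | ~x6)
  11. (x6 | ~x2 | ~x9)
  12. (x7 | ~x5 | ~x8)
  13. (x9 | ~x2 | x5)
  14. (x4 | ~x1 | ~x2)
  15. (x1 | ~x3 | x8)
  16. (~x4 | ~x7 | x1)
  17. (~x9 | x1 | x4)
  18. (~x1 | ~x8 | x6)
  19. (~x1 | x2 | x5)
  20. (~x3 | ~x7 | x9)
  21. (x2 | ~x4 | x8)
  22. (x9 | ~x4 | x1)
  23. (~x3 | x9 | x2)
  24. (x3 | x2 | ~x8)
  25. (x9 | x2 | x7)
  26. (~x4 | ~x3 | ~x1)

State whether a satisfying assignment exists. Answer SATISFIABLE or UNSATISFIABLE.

SATISFIABLE

Branch on x1: take x1 = False.
For the remaining variables, x2 = True, x3 = False, x4 = True, x5 = True, x6 = True, x7 = False, x8 = False, x9 = True works.
So x1=False, x2=True, x3=False, x4=True, x5=True, x6=True, x7=False, x8=False, x9=True is a satisfying assignment.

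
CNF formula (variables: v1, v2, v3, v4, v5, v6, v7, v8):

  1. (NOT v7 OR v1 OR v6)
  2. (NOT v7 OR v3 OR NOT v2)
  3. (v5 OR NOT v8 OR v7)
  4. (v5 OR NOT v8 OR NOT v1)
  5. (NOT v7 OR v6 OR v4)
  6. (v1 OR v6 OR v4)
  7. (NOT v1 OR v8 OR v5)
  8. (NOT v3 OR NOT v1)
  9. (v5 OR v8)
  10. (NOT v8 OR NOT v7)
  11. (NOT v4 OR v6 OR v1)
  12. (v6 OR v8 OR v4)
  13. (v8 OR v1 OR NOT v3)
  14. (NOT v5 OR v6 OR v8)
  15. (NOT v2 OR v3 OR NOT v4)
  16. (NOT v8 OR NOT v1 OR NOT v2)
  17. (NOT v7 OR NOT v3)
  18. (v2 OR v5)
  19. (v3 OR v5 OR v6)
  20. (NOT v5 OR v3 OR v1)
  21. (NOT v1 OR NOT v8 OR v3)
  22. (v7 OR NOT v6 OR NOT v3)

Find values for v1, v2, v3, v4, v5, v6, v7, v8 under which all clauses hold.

Branch on v1: take v1 = True.
  then v3 is forced to False.
  then v8 is forced to False.
  then v5 is forced to True.
  then v6 is forced to True.
Branch on v2: take v2 = True.
  then v7 is forced to False.
  then v4 is forced to False.
Check each clause:
  1. (v6 OR NOT v7 OR v1) — v1 is true.
  2. (v3 OR NOT v7 OR NOT v2) — NOT v7 is true.
  3. (v5 OR v7 OR NOT v8) — NOT v8 is true.
  4. (NOT v8 OR NOT v1 OR v5) — NOT v8 is true.
  5. (NOT v7 OR v6 OR v4) — NOT v7 is true.
  6. (v6 OR v4 OR v1) — v1 is true.
  7. (v5 OR v8 OR NOT v1) — v5 is true.
  8. (NOT v3 OR NOT v1) — NOT v3 is true.
  9. (v8 OR v5) — v5 is true.
  10. (NOT v7 OR NOT v8) — NOT v8 is true.
  11. (v6 OR NOT v4 OR v1) — v1 is true.
  12. (v8 OR v4 OR v6) — v6 is true.
  13. (NOT v3 OR v1 OR v8) — v1 is true.
  14. (NOT v5 OR v8 OR v6) — v6 is true.
  15. (v3 OR NOT v2 OR NOT v4) — NOT v4 is true.
  16. (NOT v8 OR NOT v1 OR NOT v2) — NOT v8 is true.
  17. (NOT v3 OR NOT v7) — NOT v7 is true.
  18. (v2 OR v5) — v2 is true.
  19. (v5 OR v6 OR v3) — v5 is true.
  20. (NOT v5 OR v3 OR v1) — v1 is true.
  21. (NOT v1 OR v3 OR NOT v8) — NOT v8 is true.
  22. (NOT v6 OR NOT v3 OR v7) — NOT v3 is true.

v1 = T  v2 = T  v3 = F  v4 = F  v5 = T  v6 = T  v7 = F  v8 = F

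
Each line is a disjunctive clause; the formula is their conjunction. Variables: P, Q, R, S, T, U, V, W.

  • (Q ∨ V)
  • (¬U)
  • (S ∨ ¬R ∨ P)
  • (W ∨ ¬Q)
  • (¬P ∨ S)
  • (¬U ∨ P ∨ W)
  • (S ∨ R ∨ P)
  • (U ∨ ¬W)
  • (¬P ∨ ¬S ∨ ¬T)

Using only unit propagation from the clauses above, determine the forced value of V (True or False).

Unit clause (¬U) sets U = False.
From (¬W ∨ U) and U = False: W = False.
(W ∨ ¬Q): since W = False, the clause reduces to (¬Q). Q = False.
(V ∨ Q) with Q = False leaves only V, so V = True.

True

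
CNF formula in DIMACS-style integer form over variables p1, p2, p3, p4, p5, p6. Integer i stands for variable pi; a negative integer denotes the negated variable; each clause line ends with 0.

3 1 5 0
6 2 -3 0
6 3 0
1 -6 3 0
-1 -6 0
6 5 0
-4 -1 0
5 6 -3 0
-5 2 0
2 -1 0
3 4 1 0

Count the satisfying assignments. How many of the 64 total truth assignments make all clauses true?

Case analysis on p1 and p3:
  p1=1, p3=1: remaining (p2,p4,p5,p6) ∈ {(1,0,1,0)} — 1.
  p1=1, p3=0: a clause becomes empty — 0.
  p1=0, p3=1: p4 free; 4 ways for (p2,p5,p6) × 2^1 = 8.
  p1=0, p3=0: a clause becomes empty — 0.
Total: 1 + 0 + 8 + 0 = 9.

9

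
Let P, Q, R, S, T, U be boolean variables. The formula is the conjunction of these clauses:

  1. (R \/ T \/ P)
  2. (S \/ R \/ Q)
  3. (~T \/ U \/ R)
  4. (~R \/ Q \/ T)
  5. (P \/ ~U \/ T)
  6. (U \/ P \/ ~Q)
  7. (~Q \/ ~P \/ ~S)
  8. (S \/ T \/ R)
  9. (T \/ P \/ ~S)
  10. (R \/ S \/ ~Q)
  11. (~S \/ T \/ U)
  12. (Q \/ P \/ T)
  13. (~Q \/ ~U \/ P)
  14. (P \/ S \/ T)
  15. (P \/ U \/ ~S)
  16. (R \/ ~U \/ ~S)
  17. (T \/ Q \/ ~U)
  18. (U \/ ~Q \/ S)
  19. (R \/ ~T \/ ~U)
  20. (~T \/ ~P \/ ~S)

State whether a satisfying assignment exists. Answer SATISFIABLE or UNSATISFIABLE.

SATISFIABLE

Branch on P: take P = False.
Branch on Q: take Q = False.
  then T is forced to True.
For the remaining variables, R = True, S = True, U = True works.
Every clause has at least one true literal under this assignment.
So P = F, Q = F, R = T, S = T, T = T, U = T is a satisfying assignment.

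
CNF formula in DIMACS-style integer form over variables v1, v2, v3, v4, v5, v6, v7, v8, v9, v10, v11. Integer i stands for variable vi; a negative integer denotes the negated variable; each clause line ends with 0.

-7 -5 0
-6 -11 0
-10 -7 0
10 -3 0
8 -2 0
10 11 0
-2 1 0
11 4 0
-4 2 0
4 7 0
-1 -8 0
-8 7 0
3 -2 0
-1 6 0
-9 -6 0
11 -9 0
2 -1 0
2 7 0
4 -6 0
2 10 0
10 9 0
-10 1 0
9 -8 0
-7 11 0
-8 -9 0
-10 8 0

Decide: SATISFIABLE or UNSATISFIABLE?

UNSATISFIABLE

v2 = True:
  propagation gives v8=True, v1=True; an empty clause results — contradiction.
v2 = False:
  propagation gives v4=False, v11=True, v6=False, v7=True; an empty clause results — contradiction.
Every branch closes, so no satisfying assignment exists.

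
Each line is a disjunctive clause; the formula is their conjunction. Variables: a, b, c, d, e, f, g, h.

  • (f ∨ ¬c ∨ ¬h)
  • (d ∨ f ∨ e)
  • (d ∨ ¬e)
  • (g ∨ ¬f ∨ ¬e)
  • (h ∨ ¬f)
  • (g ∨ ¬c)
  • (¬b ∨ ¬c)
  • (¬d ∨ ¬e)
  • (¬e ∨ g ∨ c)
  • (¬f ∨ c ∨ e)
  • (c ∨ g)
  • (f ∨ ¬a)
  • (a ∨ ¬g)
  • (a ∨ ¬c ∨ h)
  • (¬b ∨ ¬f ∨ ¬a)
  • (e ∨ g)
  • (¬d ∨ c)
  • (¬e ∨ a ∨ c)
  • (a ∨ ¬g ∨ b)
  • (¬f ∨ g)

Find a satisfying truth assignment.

a=True  b=False  c=True  d=True  e=False  f=True  g=True  h=True

Try a = True.
  then f is forced to True.
  then h is forced to True.
  then b is forced to False.
  then g is forced to True.
Branch on c: take c = True.
Try d = True.
  then e is forced to False.
Check each clause:
  1. (f ∨ ¬h ∨ ¬c) — f is true.
  2. (d ∨ e ∨ f) — d is true.
  3. (¬e ∨ d) — ¬e is true.
  4. (g ∨ ¬e ∨ ¬f) — ¬e is true.
  5. (h ∨ ¬f) — h is true.
  6. (¬c ∨ g) — g is true.
  7. (¬b ∨ ¬c) — ¬b is true.
  8. (¬e ∨ ¬d) — ¬e is true.
  9. (g ∨ c ∨ ¬e) — c is true.
  10. (e ∨ c ∨ ¬f) — c is true.
  11. (c ∨ g) — c is true.
  12. (f ∨ ¬a) — f is true.
  13. (a ∨ ¬g) — a is true.
  14. (h ∨ ¬c ∨ a) — h is true.
  15. (¬b ∨ ¬f ∨ ¬a) — ¬b is true.
  16. (g ∨ e) — g is true.
  17. (¬d ∨ c) — c is true.
  18. (a ∨ ¬e ∨ c) — c is true.
  19. (¬g ∨ b ∨ a) — a is true.
  20. (¬f ∨ g) — g is true.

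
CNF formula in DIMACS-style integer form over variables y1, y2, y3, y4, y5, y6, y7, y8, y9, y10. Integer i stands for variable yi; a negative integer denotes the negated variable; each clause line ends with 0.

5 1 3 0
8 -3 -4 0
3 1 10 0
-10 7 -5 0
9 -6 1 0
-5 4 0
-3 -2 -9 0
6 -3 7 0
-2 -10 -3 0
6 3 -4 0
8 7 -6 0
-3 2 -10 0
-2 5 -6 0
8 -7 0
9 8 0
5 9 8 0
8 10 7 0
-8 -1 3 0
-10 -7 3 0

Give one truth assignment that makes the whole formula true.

y1=False  y2=False  y3=True  y4=True  y5=True  y6=False  y7=True  y8=True  y9=False  y10=False

Set y1 = False and propagate.
Try y2 = False.
Set y3 = True and propagate.
  then y10 is forced to False.
The remaining clauses are satisfied by y4 = True, y5 = True, y6 = False, y7 = True, y8 = True, y9 = False.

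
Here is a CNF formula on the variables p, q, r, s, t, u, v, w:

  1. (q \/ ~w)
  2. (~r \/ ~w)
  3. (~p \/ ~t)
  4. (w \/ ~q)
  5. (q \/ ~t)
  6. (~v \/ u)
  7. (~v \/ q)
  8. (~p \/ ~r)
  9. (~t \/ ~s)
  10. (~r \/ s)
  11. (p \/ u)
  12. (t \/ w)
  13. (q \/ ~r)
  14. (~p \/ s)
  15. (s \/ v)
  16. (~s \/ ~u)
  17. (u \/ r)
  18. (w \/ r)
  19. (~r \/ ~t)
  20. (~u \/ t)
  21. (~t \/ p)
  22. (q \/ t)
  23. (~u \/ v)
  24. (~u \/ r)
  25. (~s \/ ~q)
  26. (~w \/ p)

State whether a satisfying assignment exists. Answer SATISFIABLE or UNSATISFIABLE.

UNSATISFIABLE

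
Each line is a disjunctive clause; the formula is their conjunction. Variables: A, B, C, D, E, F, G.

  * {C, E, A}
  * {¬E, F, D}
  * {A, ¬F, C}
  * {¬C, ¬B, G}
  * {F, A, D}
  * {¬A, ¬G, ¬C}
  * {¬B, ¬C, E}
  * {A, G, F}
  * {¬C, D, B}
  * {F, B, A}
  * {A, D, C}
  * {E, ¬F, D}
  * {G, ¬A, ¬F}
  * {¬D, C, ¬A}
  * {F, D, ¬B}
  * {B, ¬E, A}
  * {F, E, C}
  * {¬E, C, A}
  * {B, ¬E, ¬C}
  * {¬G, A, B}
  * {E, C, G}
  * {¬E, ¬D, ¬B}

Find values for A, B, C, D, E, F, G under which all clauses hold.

A = 0  B = 0  C = 1  D = 1  E = 0  F = 1  G = 0

Set A = False and propagate.
For the remaining variables, B = False, C = True, D = True, E = False, F = True, G = False works.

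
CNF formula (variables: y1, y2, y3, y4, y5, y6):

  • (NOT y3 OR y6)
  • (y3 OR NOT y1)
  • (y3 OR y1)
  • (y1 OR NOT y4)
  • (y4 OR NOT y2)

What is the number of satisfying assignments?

8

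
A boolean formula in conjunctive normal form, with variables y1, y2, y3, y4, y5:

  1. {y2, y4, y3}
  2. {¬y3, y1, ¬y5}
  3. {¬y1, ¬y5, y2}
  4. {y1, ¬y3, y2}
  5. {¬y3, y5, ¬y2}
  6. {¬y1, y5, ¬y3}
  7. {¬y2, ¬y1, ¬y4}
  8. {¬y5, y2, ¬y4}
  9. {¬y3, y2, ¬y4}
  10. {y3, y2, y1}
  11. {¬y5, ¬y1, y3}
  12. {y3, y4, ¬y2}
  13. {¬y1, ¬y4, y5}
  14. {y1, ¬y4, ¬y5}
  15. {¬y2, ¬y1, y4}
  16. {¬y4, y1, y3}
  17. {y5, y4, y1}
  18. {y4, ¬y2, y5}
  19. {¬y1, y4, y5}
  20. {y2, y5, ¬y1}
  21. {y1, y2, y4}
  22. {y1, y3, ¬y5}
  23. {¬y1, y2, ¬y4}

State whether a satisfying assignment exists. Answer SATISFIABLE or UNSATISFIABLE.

UNSATISFIABLE

y1 = True:
  y2 = True:
    propagation gives y4=False; an empty clause results — contradiction.
  y2 = False:
    propagation gives y5=False; an empty clause results — contradiction.
y1 = False:
  y2 = True:
    y5 = True:
      propagation gives y3=False; contradiction.
    y5 = False:
      propagation gives y3=False, y4=True; contradiction.
  y2 = False:
    propagation gives y3=False; an empty clause results — contradiction.
Every branch closes, so no satisfying assignment exists.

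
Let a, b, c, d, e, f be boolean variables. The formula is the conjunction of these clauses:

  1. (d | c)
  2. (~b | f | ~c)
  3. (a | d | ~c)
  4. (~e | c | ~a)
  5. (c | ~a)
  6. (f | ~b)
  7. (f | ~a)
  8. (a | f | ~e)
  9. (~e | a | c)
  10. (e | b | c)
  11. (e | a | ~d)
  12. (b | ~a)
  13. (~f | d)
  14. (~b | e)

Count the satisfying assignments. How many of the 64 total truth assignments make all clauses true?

3

Satisfying assignments:
  a=0 b=0 c=1 d=1 e=1 f=1
  a=0 b=1 c=1 d=1 e=1 f=1
  a=1 b=1 c=1 d=1 e=1 f=1
That's 3 in total.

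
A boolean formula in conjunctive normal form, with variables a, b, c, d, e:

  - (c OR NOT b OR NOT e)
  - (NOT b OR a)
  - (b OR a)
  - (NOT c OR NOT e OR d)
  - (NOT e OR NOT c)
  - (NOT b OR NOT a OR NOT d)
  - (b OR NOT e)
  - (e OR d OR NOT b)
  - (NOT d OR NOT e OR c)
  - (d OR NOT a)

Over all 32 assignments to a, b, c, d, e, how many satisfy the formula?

2

Satisfying assignments:
  a=1 b=0 c=0 d=1 e=0
  a=1 b=0 c=1 d=1 e=0
That's 2 in total.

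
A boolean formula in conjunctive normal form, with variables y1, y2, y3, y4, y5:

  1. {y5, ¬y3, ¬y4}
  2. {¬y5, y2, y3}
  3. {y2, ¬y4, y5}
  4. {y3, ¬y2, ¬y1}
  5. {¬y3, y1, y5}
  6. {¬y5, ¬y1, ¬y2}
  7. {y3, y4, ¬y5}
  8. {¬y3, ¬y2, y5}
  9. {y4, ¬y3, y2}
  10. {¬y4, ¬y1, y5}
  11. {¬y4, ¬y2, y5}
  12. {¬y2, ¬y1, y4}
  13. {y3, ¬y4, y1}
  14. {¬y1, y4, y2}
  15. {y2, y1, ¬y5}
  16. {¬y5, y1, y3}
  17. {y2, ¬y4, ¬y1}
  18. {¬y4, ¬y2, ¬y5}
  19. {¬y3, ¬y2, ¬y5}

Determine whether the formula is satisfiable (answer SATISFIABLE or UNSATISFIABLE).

SATISFIABLE

Try y1 = False.
Try y2 = False.
  then y5 is forced to False.
  then y4 is forced to False.
  then y3 is forced to False.
Every clause has at least one true literal under this assignment.
So y1=F  y2=F  y3=F  y4=F  y5=F is a satisfying assignment.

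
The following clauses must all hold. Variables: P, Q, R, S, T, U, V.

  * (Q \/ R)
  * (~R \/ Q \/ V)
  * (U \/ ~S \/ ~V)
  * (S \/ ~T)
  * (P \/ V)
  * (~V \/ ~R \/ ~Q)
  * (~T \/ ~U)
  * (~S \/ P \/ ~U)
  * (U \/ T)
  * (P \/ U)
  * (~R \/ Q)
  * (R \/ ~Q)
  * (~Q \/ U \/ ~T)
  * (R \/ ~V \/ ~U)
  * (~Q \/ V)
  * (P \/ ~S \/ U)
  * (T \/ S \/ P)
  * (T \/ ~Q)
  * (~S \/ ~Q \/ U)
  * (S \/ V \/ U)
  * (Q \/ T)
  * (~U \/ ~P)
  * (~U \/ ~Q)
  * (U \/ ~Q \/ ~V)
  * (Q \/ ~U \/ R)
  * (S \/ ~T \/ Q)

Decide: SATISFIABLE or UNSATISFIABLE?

UNSATISFIABLE

Q = True:
  propagation gives R=True, V=False; an empty clause results — contradiction.
Q = False:
  propagation gives R=True; an empty clause results — contradiction.
Every branch closes, so no satisfying assignment exists.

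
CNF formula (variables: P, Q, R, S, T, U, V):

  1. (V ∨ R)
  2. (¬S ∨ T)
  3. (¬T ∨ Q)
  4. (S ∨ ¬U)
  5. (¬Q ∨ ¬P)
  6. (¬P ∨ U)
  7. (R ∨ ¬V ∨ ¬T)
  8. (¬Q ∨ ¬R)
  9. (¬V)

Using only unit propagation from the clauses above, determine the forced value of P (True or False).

False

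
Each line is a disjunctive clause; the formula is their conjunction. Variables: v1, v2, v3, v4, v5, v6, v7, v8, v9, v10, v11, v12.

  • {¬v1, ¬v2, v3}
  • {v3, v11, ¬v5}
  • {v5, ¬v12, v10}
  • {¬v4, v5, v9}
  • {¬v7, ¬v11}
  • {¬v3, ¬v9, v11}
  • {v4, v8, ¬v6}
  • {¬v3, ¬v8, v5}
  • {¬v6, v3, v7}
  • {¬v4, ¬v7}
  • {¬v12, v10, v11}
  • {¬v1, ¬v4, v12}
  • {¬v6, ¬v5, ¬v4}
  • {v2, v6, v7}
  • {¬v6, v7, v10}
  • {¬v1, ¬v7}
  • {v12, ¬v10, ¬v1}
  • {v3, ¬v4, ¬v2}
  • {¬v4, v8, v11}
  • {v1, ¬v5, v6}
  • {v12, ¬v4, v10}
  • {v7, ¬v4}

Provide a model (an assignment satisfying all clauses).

Branch on v1: take v1 = True.
  then v7 is forced to False.
  then v4 is forced to False.
Set v2 = False and propagate.
  then v6 is forced to True.
  then v8 is forced to True.
  then v3 is forced to True.
  then v5 is forced to True.
  then v10 is forced to True.
  then v12 is forced to True.
The remaining clauses are satisfied by v9 = False, v11 = False.

v1=T, v2=F, v3=T, v4=F, v5=T, v6=T, v7=F, v8=T, v9=F, v10=T, v11=F, v12=T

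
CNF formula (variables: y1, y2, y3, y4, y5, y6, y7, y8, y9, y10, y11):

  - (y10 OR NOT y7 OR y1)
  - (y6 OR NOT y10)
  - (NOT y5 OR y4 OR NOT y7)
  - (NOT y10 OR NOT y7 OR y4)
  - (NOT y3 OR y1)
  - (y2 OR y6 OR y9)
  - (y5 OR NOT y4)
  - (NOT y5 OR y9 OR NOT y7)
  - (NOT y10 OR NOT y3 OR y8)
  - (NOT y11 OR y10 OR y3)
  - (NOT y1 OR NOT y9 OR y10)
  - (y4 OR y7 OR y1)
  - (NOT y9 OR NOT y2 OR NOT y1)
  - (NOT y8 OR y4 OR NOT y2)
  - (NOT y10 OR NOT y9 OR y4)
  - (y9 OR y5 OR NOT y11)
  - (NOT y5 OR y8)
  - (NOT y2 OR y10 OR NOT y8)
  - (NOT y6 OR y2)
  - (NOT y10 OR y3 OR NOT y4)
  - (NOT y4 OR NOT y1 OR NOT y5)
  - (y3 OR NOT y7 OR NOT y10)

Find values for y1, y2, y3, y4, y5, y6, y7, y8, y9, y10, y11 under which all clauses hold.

y11 occurs only negated in the remaining clauses — set y11 = False.
Branch on y1: take y1 = True.
The remaining clauses are satisfied by y2 = True, y3 = False, y4 = False, y5 = False, y6 = False, y7 = False, y8 = False, y9 = False, y10 = False.
Check each clause:
  1. (y1 OR NOT y7 OR y10) — y1 is true.
  2. (y6 OR NOT y10) — NOT y10 is true.
  3. (y4 OR NOT y7 OR NOT y5) — NOT y7 is true.
  4. (y4 OR NOT y7 OR NOT y10) — NOT y7 is true.
  5. (NOT y3 OR y1) — y1 is true.
  6. (y2 OR y6 OR y9) — y2 is true.
  7. (y5 OR NOT y4) — NOT y4 is true.
  8. (y9 OR NOT y5 OR NOT y7) — NOT y5 is true.
  9. (NOT y3 OR y8 OR NOT y10) — NOT y3 is true.
  10. (y10 OR NOT y11 OR y3) — NOT y11 is true.
  11. (NOT y9 OR NOT y1 OR y10) — NOT y9 is true.
  12. (y4 OR y1 OR y7) — y1 is true.
  13. (NOT y1 OR NOT y2 OR NOT y9) — NOT y9 is true.
  14. (y4 OR NOT y8 OR NOT y2) — NOT y8 is true.
  15. (NOT y9 OR y4 OR NOT y10) — NOT y10 is true.
  16. (y9 OR NOT y11 OR y5) — NOT y11 is true.
  17. (y8 OR NOT y5) — NOT y5 is true.
  18. (NOT y2 OR y10 OR NOT y8) — NOT y8 is true.
  19. (NOT y6 OR y2) — NOT y6 is true.
  20. (NOT y4 OR NOT y10 OR y3) — NOT y4 is true.
  21. (NOT y5 OR NOT y4 OR NOT y1) — NOT y5 is true.
  22. (NOT y10 OR NOT y7 OR y3) — NOT y7 is true.

y1=1, y2=1, y3=0, y4=0, y5=0, y6=0, y7=0, y8=0, y9=0, y10=0, y11=0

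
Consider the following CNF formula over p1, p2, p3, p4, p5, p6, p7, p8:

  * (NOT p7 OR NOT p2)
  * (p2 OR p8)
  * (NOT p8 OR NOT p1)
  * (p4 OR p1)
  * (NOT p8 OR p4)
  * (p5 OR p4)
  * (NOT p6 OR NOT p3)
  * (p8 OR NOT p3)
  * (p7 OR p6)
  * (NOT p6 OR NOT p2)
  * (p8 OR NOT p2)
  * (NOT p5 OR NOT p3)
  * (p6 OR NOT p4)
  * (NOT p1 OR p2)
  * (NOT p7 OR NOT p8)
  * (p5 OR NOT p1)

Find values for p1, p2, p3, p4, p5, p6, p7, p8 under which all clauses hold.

Pure literal: p3 appears only negated; assign p3 = False.
Branch on p1: take p1 = False.
  then p4 is forced to True.
  then p6 is forced to True.
  then p2 is forced to False.
  then p8 is forced to True.
  then p7 is forced to False.
p5 is now unconstrained; take p5 = True.
Every clause has at least one true literal under this assignment.
Check each clause:
  1. (NOT p2 OR NOT p7) — NOT p7 is true.
  2. (p8 OR p2) — p8 is true.
  3. (NOT p1 OR NOT p8) — NOT p1 is true.
  4. (p4 OR p1) — p4 is true.
  5. (p4 OR NOT p8) — p4 is true.
  6. (p4 OR p5) — p4 is true.
  7. (NOT p3 OR NOT p6) — NOT p3 is true.
  8. (p8 OR NOT p3) — p8 is true.
  9. (p7 OR p6) — p6 is true.
  10. (NOT p2 OR NOT p6) — NOT p2 is true.
  11. (p8 OR NOT p2) — p8 is true.
  12. (NOT p5 OR NOT p3) — NOT p3 is true.
  13. (NOT p4 OR p6) — p6 is true.
  14. (p2 OR NOT p1) — NOT p1 is true.
  15. (NOT p8 OR NOT p7) — NOT p7 is true.
  16. (NOT p1 OR p5) — p5 is true.

p1=0, p2=0, p3=0, p4=1, p5=1, p6=1, p7=0, p8=1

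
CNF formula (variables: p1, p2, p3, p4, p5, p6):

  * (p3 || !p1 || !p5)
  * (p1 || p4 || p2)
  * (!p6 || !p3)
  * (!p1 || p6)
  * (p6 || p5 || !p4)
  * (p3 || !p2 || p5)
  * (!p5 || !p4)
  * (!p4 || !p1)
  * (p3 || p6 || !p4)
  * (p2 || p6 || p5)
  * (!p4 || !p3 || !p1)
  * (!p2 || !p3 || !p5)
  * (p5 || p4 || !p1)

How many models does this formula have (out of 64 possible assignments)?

4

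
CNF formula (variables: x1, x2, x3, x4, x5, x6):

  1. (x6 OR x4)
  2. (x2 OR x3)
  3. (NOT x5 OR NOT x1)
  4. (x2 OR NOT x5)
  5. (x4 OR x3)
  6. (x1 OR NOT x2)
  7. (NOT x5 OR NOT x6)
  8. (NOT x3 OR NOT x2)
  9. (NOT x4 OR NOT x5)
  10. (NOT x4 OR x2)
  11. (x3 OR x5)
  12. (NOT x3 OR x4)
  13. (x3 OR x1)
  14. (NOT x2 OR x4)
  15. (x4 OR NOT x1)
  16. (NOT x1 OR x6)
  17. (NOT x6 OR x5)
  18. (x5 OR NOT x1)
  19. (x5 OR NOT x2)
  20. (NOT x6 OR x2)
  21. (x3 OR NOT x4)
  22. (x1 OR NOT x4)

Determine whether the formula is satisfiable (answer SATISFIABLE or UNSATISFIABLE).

UNSATISFIABLE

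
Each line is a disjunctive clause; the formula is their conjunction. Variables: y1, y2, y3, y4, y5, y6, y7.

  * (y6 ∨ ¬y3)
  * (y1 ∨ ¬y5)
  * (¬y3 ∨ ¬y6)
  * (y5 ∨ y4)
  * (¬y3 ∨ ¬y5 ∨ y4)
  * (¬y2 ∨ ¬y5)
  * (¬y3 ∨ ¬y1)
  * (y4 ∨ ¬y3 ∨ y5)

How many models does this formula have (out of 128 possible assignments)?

Case analysis on y3 and y5:
  y3=1, y5=1: a clause becomes empty — 0.
  y3=1, y5=0: a clause becomes empty — 0.
  y3=0, y5=1: forces y1=1; y2=0; y4, y6, y7 free → 2^3 = 8.
  y3=0, y5=0: forces y4=1; y1, y2, y6, y7 free → 2^4 = 16.
Total: 0 + 0 + 8 + 16 = 24.

24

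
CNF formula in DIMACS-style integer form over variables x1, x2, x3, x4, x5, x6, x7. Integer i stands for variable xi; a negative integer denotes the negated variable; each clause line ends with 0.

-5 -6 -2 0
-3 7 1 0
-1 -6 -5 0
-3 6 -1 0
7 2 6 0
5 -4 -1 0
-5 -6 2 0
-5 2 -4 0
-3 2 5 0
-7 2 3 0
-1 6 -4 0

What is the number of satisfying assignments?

30

Case analysis on x2 and x5:
  x2=1, x5=1: 8 of the 32 assignments to (x1,x3,x4,x6,x7) work.
  x2=1, x5=0: 18 of the 32 assignments to (x1,x3,x4,x6,x7) work.
  x2=0, x5=1: remaining (x1,x3,x4,x6,x7) ∈ {(0,1,0,0,1)} — 1.
  x2=0, x5=0: remaining (x1,x3,x4,x6,x7) ∈ {(0,0,0,1,0); (0,0,1,1,0); (1,0,0,1,0)} — 3.
Total: 8 + 18 + 1 + 3 = 30.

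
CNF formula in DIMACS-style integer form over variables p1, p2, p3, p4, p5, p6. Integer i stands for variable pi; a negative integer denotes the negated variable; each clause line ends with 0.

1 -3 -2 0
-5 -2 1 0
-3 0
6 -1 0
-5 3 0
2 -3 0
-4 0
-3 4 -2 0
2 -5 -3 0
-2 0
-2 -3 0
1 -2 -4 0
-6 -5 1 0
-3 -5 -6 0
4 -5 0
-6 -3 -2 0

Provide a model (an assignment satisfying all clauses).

p1 = F  p2 = F  p3 = F  p4 = F  p5 = F  p6 = T

Check each clause:
  1. (NOT p3 OR NOT p2 OR p1) — NOT p3 is true.
  2. (NOT p5 OR NOT p2 OR p1) — NOT p5 is true.
  3. (NOT p3) — NOT p3 is true.
  4. (p6 OR NOT p1) — p6 is true.
  5. (p3 OR NOT p5) — NOT p5 is true.
  6. (NOT p3 OR p2) — NOT p3 is true.
  7. (NOT p4) — NOT p4 is true.
  8. (NOT p2 OR p4 OR NOT p3) — NOT p3 is true.
  9. (NOT p5 OR p2 OR NOT p3) — NOT p5 is true.
  10. (NOT p2) — NOT p2 is true.
  11. (NOT p2 OR NOT p3) — NOT p3 is true.
  12. (NOT p4 OR p1 OR NOT p2) — NOT p4 is true.
  13. (p1 OR NOT p5 OR NOT p6) — NOT p5 is true.
  14. (NOT p5 OR NOT p3 OR NOT p6) — NOT p5 is true.
  15. (p4 OR NOT p5) — NOT p5 is true.
  16. (NOT p3 OR NOT p2 OR NOT p6) — NOT p3 is true.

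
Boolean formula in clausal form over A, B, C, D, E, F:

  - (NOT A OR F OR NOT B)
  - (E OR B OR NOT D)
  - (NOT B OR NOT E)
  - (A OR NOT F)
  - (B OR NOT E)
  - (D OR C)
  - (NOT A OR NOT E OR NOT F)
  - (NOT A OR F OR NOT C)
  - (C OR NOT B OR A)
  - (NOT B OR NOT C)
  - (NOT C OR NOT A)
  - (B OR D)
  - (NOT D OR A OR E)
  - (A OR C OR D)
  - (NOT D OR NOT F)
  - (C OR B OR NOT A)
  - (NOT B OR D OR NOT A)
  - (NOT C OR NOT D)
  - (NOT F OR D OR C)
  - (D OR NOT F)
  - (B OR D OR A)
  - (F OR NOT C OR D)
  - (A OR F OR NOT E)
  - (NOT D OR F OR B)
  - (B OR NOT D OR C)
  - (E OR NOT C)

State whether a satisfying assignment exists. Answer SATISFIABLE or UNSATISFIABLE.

UNSATISFIABLE

D = True:
  propagation gives F=False, C=False, B=True, A=False; an empty clause results — contradiction.
D = False:
  propagation gives C=True, B=False; an empty clause results — contradiction.
Every branch closes, so no satisfying assignment exists.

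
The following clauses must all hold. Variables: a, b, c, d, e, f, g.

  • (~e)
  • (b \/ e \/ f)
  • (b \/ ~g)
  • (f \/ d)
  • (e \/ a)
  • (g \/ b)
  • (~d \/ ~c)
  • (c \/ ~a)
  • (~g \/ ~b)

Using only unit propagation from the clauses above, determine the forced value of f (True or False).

(~e) stands alone — e = False.
(a \/ e): since e = False, the clause reduces to (a). a = True.
(~a \/ c): since a = True, the clause reduces to (c). c = True.
(~d \/ ~c): since c = True, the clause reduces to (~d). d = False.
In (f \/ d), d is now false; f must hold, so f = True.

True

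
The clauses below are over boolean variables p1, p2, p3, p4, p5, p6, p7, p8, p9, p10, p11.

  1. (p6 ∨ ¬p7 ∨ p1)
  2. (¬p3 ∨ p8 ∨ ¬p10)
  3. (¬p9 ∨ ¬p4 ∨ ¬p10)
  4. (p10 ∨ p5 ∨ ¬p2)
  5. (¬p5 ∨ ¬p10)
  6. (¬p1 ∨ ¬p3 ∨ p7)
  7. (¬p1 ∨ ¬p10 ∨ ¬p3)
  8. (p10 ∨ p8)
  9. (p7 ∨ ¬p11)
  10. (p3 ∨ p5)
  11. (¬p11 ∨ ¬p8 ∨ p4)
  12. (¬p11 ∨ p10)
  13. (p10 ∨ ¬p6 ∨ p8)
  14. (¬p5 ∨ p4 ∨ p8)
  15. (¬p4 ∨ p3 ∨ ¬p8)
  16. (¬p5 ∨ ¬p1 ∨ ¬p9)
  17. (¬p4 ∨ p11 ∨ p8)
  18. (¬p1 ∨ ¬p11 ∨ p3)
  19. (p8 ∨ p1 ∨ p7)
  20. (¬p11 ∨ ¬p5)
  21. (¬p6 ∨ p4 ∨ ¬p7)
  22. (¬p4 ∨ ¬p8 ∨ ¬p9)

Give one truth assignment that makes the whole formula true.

Pure literal: p9 appears only negated; assign p9 = False.
Branch on p1: take p1 = False.
Try p2 = True.
Set p3 = True and propagate.
For the remaining variables, p4 = True, p5 = False, p6 = False, p7 = False, p8 = True, p10 = True, p11 = False works.

p1 = 0, p2 = 1, p3 = 1, p4 = 1, p5 = 0, p6 = 0, p7 = 0, p8 = 1, p9 = 0, p10 = 1, p11 = 0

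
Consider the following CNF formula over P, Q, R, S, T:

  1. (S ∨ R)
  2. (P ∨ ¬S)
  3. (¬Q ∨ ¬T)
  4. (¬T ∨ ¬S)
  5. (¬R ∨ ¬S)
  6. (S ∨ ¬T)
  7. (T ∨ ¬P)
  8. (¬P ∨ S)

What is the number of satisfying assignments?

Satisfying assignments:
  P=0 Q=0 R=1 S=0 T=0
  P=0 Q=1 R=1 S=0 T=0
Count: 2.

2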